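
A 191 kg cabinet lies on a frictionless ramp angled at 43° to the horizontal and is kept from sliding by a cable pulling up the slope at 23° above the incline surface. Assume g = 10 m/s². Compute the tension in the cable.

T ≈ 1420 N

Take axes along and perpendicular to the incline. Weight components: W sin 43° = 1303 N down-slope, W cos 43° = 1397 N into the surface.
Along incline: T cos 23° = W sin 43° → T = 1415 N.
Perpendicular: N = W cos 43° − T sin 23° = 844 N.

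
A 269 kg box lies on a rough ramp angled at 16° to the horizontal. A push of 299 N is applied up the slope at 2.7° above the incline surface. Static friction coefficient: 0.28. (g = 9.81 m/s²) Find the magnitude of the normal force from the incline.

Axes along / perpendicular to the incline. W sin 16° = 727.4 N down-slope; W cos 16° = 2537 N into the surface.
Perpendicular: N = W cos 16° − P sin 2.7° = 2537 − 14.08 = 2523 N.
Along incline: P cos 2.7° + f = W sin 16° (friction acts up-slope) → f = 727.4 − 298.7 = 428.7 N.
|f| = 428.7 N ≤ μN = 706.3 N, so the box is indeed static.

N ≈ 2520 N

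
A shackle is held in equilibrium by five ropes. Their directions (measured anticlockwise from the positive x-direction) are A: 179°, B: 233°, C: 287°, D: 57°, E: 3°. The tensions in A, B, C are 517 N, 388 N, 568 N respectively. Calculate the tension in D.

T_D ≈ 1000 N

Resolve: ΣF_x = 517 cos 179° + 388 cos 233° + 568 cos 287° + T_D cos 57° + T_E cos 3° = 0.
        ΣF_y = 517 sin 179° + 388 sin 233° + 568 sin 287° + T_D sin 57° + T_E sin 3° = 0.
The known terms sum to (-584.4, -844) N, so 0.5446 T_D + 0.9986 T_E = 584.4 and 0.8387 T_D + 0.0523 T_E = 844.
Solving simultaneously: T_D = 1004 N, T_E = 37.57 N.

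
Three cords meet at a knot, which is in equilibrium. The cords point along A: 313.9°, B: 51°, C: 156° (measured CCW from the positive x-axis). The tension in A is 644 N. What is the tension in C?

T_C ≈ 662 N

Resolve: ΣF_x = 644 cos 313.9° + T_B cos 51° + T_C cos 156° = 0.
        ΣF_y = 644 sin 313.9° + T_B sin 51° + T_C sin 156° = 0.
The known terms sum to (446.6, -464) N, so 0.6293 T_B − 0.9135 T_C = -446.6 and 0.7771 T_B + 0.4067 T_C = 464.
Solving simultaneously: T_B = 250.8 N, T_C = 661.6 N.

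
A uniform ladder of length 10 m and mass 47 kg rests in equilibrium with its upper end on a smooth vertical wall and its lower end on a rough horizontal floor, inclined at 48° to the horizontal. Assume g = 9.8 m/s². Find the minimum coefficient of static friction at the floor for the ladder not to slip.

ΣF_y = 0: N_floor = 47×9.8 = 460.6 N.
Torques about the foot: N_wall · 10 sin 48° = 47×9.8×5 cos 48° → N_wall = 207.36 N.
ΣF_x = 0: f_floor = N_wall = 207.36 N.
μ_min = f_floor / N_floor = 207.36 / 460.6 = 0.4502.

μ_min ≈ 0.450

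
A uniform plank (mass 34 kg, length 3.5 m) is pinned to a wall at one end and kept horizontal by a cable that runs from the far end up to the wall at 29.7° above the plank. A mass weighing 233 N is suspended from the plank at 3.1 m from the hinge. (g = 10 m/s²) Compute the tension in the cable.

T ≈ 760 N

Take torques about the hinge: T sin 29.7° · 3.5 = 34×10×1.75 + 233×3.1 = 1317.3 N·m.
So T = 1317.3 / (0.4955 × 3.5) = 759.64 N.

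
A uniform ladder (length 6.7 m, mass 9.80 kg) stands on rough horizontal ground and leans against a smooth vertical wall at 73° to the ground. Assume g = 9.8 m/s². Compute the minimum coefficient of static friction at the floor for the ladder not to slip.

ΣF_y = 0: N_floor = 9.80×9.8 = 96.04 N.
Torques about the foot: N_wall · 6.7 sin 73° = 9.80×9.8×3.35 cos 73° → N_wall = 14.681 N.
ΣF_x = 0: f_floor = N_wall = 14.681 N.
μ_min = f_floor / N_floor = 14.681 / 96.04 = 0.1529.

μ_min ≈ 0.153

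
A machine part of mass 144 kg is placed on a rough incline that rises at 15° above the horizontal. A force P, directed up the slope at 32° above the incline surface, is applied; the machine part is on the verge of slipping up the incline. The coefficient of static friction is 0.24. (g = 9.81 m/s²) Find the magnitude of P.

P ≈ 711 N

On the verge of sliding up the incline, friction equals μN and acts down the slope.
Perpendicular: N + P sin 32° = W cos 15° = 1365 N.
Along incline: P cos 32° = W sin 15° + μN  with W sin 15° = 365.6 N.
Solving the pair for P and N: P = 710.7 N, N = 987.9 N (and f = μN = 237.1 N).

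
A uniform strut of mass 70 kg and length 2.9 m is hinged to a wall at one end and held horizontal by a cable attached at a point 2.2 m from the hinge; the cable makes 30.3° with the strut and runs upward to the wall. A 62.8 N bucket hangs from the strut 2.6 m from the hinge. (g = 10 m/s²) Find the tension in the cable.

Take torques about the hinge: T sin 30.3° · 2.2 = 70×10×1.45 + 62.8×2.6 = 1178.3 N·m.
So T = 1178.3 / (0.5045 × 2.2) = 1061.6 N.

T ≈ 1060 N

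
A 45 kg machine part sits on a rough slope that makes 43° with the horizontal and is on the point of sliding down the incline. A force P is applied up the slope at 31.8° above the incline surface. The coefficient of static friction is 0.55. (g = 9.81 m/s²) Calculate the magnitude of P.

On the verge of sliding down the incline, friction equals μN and acts up the slope.
Perpendicular: N + P sin 31.8° = W cos 43° = 322.9 N.
Along incline: P cos 31.8° + μN = W sin 43° with W sin 43° = 301.1 N.
Solving the pair for P and N: P = 220.5 N, N = 206.7 N (and f = μN = 113.7 N).

P ≈ 221 N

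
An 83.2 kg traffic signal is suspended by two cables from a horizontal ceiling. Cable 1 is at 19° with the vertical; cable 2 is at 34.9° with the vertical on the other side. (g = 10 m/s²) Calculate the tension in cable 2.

T_2 ≈ 335 N

Angles from the horizontal: cable 1 is 90° − 19° = 71°, cable 2 is 90° − 34.9° = 55.1°.
Weight W = 83.2 × 10 = 832 N acts straight down.
Horizontal: T_1 cos 71° = T_2 cos 55.1°  →  T_1 = 1.757 T_2.
Vertical: T_1 sin 71° + T_2 sin 55.1° = 832.
Substituting the horizontal relation into the vertical equation gives 2.482 T_2 = 832, so T_2 = 335.2 N.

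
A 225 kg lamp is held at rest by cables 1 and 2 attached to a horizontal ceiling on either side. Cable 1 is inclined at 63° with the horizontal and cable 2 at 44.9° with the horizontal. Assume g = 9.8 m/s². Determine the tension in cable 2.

Weight W = 225 × 9.8 = 2205 N acts straight down.
Horizontal: T_1 cos 63° = T_2 cos 44.9°  →  T_1 = 1.56 T_2.
Vertical: T_1 sin 63° + T_2 sin 44.9° = 2205.
Substituting the horizontal relation into the vertical equation gives 2.096 T_2 = 2205, so T_2 = 1052 N.

T_2 ≈ 1050 N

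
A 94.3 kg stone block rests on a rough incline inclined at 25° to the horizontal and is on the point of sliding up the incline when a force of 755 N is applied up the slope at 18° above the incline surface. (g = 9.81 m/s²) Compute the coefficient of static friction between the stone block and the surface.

μ ≈ 0.541

On the verge of sliding up the incline, friction is at its maximum μN and acts down the slope.
Perpendicular to incline: N = W cos 25° − P sin 18° = 838.4 − 233.3 = 605.1 N.
Along incline: P cos 18° − μN = W sin 25° → μ = −(W sin 25° − P cos 18°) / N = 0.5406.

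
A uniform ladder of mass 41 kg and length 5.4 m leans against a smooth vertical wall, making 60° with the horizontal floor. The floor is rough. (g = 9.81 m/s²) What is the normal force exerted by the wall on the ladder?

N_wall ≈ 116 N

Torques about the foot: N_wall · 5.4 sin 60° = 41×9.81×2.7 cos 60° → N_wall = 116.11 N.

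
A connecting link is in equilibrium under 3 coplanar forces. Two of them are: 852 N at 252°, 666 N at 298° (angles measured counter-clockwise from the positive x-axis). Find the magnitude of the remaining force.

F ≈ 1400 N

Sum the known components: ΣF_x = 49.39 N, ΣF_y = -1398 N.
For equilibrium the remaining force must supply (−ΣF_x, −ΣF_y) = (-49.39, 1398) N.
Magnitude = √((-49.39)² + (1398)²) = 1399 N; direction = atan2(1398, -49.39) = 92.0°.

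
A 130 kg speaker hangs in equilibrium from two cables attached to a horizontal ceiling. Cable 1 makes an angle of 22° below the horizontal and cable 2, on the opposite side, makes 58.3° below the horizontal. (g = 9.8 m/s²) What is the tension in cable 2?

T_2 ≈ 1200 N

Weight W = 130 × 9.8 = 1274 N acts straight down.
Horizontal: T_1 cos 22° = T_2 cos 58.3°  →  T_1 = 0.5667 T_2.
Vertical: T_1 sin 22° + T_2 sin 58.3° = 1274.
Substituting the horizontal relation into the vertical equation gives 1.063 T_2 = 1274, so T_2 = 1198 N.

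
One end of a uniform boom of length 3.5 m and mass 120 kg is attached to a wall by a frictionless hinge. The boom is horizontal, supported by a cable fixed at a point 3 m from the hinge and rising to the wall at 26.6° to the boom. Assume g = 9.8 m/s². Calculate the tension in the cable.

T ≈ 1530 N

Take torques about the hinge: T sin 26.6° · 3 = 120×9.8×1.75 = 2058 N·m.
So T = 2058 / (0.4478 × 3) = 1532.1 N.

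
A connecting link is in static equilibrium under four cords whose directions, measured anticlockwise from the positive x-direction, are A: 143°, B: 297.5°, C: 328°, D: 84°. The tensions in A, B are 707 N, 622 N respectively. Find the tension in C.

Resolve: ΣF_x = 707 cos 143° + 622 cos 297.5° + T_C cos 328° + T_D cos 84° = 0.
        ΣF_y = 707 sin 143° + 622 sin 297.5° + T_C sin 328° + T_D sin 84° = 0.
The known terms sum to (-277.4, -126.2) N, so 0.8480 T_C + 0.1045 T_D = 277.4 and -0.5299 T_C + 0.9945 T_D = 126.2.
Solving simultaneously: T_C = 292.3 N, T_D = 282.7 N.

T_C ≈ 292 N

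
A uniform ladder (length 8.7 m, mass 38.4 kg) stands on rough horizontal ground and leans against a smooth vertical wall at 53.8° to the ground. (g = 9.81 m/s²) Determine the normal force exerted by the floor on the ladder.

ΣF_y = 0: N_floor = 38.4×9.81 = 376.7 N.

N_floor ≈ 377 N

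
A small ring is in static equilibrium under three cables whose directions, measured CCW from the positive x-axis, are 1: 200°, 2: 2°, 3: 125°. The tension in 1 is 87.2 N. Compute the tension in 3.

Resolve: ΣF_x = 87.2 cos 200° + T_2 cos 2° + T_3 cos 125° = 0.
        ΣF_y = 87.2 sin 200° + T_2 sin 2° + T_3 sin 125° = 0.
The known terms sum to (-81.94, -29.82) N, so 0.9994 T_2 − 0.5736 T_3 = 81.94 and 0.0349 T_2 + 0.8192 T_3 = 29.82.
Solving simultaneously: T_2 = 100.4 N, T_3 = 32.13 N.

T_3 ≈ 32.1 N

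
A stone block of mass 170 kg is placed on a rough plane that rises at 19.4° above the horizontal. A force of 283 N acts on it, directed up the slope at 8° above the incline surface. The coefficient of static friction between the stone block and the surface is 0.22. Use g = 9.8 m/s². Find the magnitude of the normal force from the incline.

Axes along / perpendicular to the incline. W sin 19.4° = 553.4 N down-slope; W cos 19.4° = 1571 N into the surface.
Perpendicular: N = W cos 19.4° − P sin 8° = 1571 − 39.39 = 1532 N.
Along incline: P cos 8° + f = W sin 19.4° (friction acts up-slope) → f = 553.4 − 280.2 = 273.1 N.
|f| = 273.1 N ≤ μN = 337 N, so the stone block is indeed static.

N ≈ 1530 N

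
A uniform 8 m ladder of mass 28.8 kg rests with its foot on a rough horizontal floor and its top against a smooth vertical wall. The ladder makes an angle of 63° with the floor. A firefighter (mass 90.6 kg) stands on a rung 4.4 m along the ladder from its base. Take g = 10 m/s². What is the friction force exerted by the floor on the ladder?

Torques about the foot: N_wall · 8 sin 63° = 28.8×10×4 cos 63° + 90.6×10×4.4 cos 63° → N_wall = 327.27 N.
ΣF_x = 0: f_floor = N_wall = 327.27 N.

f ≈ 327 N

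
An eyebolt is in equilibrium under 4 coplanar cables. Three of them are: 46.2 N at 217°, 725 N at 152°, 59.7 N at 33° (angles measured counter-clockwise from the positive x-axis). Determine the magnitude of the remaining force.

Sum the known components: ΣF_x = -627 N, ΣF_y = 345.1 N.
For equilibrium the remaining force must supply (−ΣF_x, −ΣF_y) = (627, -345.1) N.
Magnitude = √((627)² + (-345.1)²) = 715.7 N; direction = atan2(-345.1, 627) = 331.2°.

F ≈ 716 N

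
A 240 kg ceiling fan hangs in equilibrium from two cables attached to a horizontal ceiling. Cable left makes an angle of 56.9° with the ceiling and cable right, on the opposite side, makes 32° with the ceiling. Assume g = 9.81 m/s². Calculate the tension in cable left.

T_left ≈ 2000 N

Weight W = 240 × 9.81 = 2354 N acts straight down.
Horizontal: T_left cos 56.9° = T_right cos 32°  →  T_right = 0.644 T_left.
Vertical: T_left sin 56.9° + T_right sin 32° = 2354.
Substituting the horizontal relation into the vertical equation gives 1.179 T_left = 2354, so T_left = 1997 N.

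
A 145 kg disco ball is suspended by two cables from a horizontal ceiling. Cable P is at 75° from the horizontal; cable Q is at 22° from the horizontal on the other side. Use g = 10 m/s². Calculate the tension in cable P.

Weight W = 145 × 10 = 1450 N acts straight down.
Horizontal: T_P cos 75° = T_Q cos 22°  →  T_Q = 0.2791 T_P.
Vertical: T_P sin 75° + T_Q sin 22° = 1450.
Substituting the horizontal relation into the vertical equation gives 1.07 T_P = 1450, so T_P = 1355 N.

T_P ≈ 1350 N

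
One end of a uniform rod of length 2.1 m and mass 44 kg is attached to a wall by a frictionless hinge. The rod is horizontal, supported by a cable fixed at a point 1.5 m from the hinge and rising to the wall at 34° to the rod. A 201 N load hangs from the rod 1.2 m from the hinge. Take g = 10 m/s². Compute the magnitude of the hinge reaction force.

Take torques about the hinge: T sin 34° · 1.5 = 44×10×1.05 + 201×1.2 = 703.2 N·m.
So T = 703.2 / (0.5592 × 1.5) = 838.35 N.
ΣF_x = 0: H_x = T cos 34° = 695.02 N.
ΣF_y = 0: H_y = (44×10 + 201) − T sin 34° = 641 − 468.8 = 172.2 N.
|H| = √(H_x² + H_y²) = √((695.02)² + (172.2)²) = 716.04 N.

|H| ≈ 716 N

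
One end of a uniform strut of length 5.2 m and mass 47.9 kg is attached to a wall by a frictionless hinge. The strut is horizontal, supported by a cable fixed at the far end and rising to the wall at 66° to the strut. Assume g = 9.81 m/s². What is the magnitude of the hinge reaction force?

Take torques about the hinge: T sin 66° · 5.2 = 47.9×9.81×2.6 = 1221.7 N·m.
So T = 1221.7 / (0.9135 × 5.2) = 257.18 N.
ΣF_x = 0: H_x = T cos 66° = 104.61 N.
ΣF_y = 0: H_y = (47.9×9.81) − T sin 66° = 469.9 − 234.95 = 234.95 N.
|H| = √(H_x² + H_y²) = √((104.61)² + (234.95)²) = 257.18 N.

|H| ≈ 257 N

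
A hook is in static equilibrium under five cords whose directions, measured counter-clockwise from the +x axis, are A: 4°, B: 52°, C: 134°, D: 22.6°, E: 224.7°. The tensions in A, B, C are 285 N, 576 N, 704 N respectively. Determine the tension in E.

T_E ≈ 2250 N

Resolve: ΣF_x = 285 cos 4° + 576 cos 52° + 704 cos 134° + T_D cos 22.6° + T_E cos 224.7° = 0.
        ΣF_y = 285 sin 4° + 576 sin 52° + 704 sin 134° + T_D sin 22.6° + T_E sin 224.7° = 0.
The known terms sum to (149.9, 980.2) N, so 0.9232 T_D − 0.7108 T_E = -149.9 and 0.3843 T_D − 0.7034 T_E = -980.2.
Solving simultaneously: T_D = 1572 N, T_E = 2252 N.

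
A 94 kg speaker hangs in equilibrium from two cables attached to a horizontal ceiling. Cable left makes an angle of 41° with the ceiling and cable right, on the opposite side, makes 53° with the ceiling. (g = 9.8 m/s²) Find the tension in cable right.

T_right ≈ 697 N

Weight W = 94 × 9.8 = 921.2 N acts straight down.
Horizontal: T_left cos 41° = T_right cos 53°  →  T_left = 0.7974 T_right.
Vertical: T_left sin 41° + T_right sin 53° = 921.2.
Substituting the horizontal relation into the vertical equation gives 1.322 T_right = 921.2, so T_right = 696.9 N.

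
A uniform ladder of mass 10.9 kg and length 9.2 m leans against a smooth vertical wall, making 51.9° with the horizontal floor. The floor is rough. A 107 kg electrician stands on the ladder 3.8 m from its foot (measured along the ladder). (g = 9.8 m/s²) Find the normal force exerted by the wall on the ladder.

Torques about the foot: N_wall · 9.2 sin 51.9° = 10.9×9.8×4.6 cos 51.9° + 107×9.8×3.8 cos 51.9° → N_wall = 381.49 N.

N_wall ≈ 381 N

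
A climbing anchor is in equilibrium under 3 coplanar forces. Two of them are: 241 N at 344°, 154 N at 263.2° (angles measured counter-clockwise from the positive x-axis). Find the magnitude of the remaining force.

F ≈ 306 N

Sum the known components: ΣF_x = 213.4 N, ΣF_y = -219.3 N.
For equilibrium the remaining force must supply (−ΣF_x, −ΣF_y) = (-213.4, 219.3) N.
Magnitude = √((-213.4)² + (219.3)²) = 306 N; direction = atan2(219.3, -213.4) = 134.2°.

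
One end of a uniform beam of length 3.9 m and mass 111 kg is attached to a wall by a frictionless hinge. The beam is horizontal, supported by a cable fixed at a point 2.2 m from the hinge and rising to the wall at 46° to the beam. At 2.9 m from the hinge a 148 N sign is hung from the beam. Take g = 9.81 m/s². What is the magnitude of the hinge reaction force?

Take torques about the hinge: T sin 46° · 2.2 = 111×9.81×1.95 + 148×2.9 = 2552.6 N·m.
So T = 2552.6 / (0.7193 × 2.2) = 1613 N.
ΣF_x = 0: H_x = T cos 46° = 1120.5 N.
ΣF_y = 0: H_y = (111×9.81 + 148) − T sin 46° = 1236.9 − 1160.3 = 76.649 N.
|H| = √(H_x² + H_y²) = √((1120.5)² + (76.649)²) = 1123.1 N.

|H| ≈ 1120 N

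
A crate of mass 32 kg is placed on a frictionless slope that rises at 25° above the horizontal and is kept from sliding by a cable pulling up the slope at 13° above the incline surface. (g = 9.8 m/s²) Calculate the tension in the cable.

Take axes along and perpendicular to the incline. Weight components: W sin 25° = 132.5 N down-slope, W cos 25° = 284.2 N into the surface.
Along incline: T cos 13° = W sin 25° → T = 136 N.
Perpendicular: N = W cos 25° − T sin 13° = 253.6 N.

T ≈ 136 N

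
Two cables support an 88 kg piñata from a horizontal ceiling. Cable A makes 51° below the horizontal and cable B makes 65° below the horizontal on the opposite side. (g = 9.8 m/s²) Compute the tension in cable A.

T_A ≈ 406 N

Weight W = 88 × 9.8 = 862.4 N acts straight down.
Horizontal: T_A cos 51° = T_B cos 65°  →  T_B = 1.489 T_A.
Vertical: T_A sin 51° + T_B sin 65° = 862.4.
Substituting the horizontal relation into the vertical equation gives 2.127 T_A = 862.4, so T_A = 405.5 N.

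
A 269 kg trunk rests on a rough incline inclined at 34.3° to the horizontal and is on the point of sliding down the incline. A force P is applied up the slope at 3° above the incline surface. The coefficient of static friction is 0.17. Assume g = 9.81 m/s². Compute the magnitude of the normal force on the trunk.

On the verge of sliding down the incline, friction equals μN and acts up the slope.
Perpendicular: N + P sin 3° = W cos 34.3° = 2180 N.
Along incline: P cos 3° + μN = W sin 34.3° with W sin 34.3° = 1487 N.
Solving the pair for P and N: P = 1128 N, N = 2121 N (and f = μN = 360.6 N).

N ≈ 2120 N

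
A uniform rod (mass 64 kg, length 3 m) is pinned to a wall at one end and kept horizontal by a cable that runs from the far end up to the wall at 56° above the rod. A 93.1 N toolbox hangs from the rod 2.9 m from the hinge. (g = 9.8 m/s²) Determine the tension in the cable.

T ≈ 487 N

Take torques about the hinge: T sin 56° · 3 = 64×9.8×1.5 + 93.1×2.9 = 1210.8 N·m.
So T = 1210.8 / (0.8290 × 3) = 486.83 N.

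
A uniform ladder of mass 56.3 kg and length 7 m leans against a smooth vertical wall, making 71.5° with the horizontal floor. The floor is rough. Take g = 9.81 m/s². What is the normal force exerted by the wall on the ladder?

N_wall ≈ 92.4 N

Torques about the foot: N_wall · 7 sin 71.5° = 56.3×9.81×3.5 cos 71.5° → N_wall = 92.399 N.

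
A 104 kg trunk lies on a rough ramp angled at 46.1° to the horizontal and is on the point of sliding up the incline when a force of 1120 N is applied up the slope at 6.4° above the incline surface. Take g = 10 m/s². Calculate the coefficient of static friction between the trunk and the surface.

μ ≈ 0.610

On the verge of sliding up the incline, friction is at its maximum μN and acts down the slope.
Perpendicular to incline: N = W cos 46.1° − P sin 6.4° = 721.1 − 124.8 = 596.3 N.
Along incline: P cos 6.4° − μN = W sin 46.1° → μ = −(W sin 46.1° − P cos 6.4°) / N = 0.6098.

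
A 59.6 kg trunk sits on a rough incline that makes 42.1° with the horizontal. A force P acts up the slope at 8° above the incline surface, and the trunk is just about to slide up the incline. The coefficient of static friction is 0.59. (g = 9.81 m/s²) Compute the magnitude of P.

On the verge of sliding up the incline, friction equals μN and acts down the slope.
Perpendicular: N + P sin 8° = W cos 42.1° = 433.8 N.
Along incline: P cos 8° = W sin 42.1° + μN  with W sin 42.1° = 392 N.
Solving the pair for P and N: P = 604.2 N, N = 349.7 N (and f = μN = 206.3 N).

P ≈ 604 N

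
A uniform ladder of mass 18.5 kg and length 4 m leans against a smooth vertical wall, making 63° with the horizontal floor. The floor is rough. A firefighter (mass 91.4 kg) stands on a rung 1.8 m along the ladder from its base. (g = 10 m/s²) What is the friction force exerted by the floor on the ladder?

Torques about the foot: N_wall · 4 sin 63° = 18.5×10×2 cos 63° + 91.4×10×1.8 cos 63° → N_wall = 256.7 N.
ΣF_x = 0: f_floor = N_wall = 256.7 N.

f ≈ 257 N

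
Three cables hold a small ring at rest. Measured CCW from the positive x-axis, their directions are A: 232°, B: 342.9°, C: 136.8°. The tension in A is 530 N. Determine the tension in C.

Resolve: ΣF_x = 530 cos 232° + T_B cos 342.9° + T_C cos 136.8° = 0.
        ΣF_y = 530 sin 232° + T_B sin 342.9° + T_C sin 136.8° = 0.
The known terms sum to (-326.3, -417.6) N, so 0.9558 T_B − 0.7290 T_C = 326.3 and -0.2940 T_B + 0.6845 T_C = 417.6.
Solving simultaneously: T_B = 1200 N, T_C = 1125 N.

T_C ≈ 1130 N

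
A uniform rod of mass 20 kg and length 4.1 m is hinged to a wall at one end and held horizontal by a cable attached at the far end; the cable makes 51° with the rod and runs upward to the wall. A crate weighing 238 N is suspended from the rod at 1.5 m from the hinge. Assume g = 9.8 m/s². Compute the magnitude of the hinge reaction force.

Take torques about the hinge: T sin 51° · 4.1 = 20×9.8×2.05 + 238×1.5 = 758.8 N·m.
So T = 758.8 / (0.7771 × 4.1) = 238.14 N.
ΣF_x = 0: H_x = T cos 51° = 149.87 N.
ΣF_y = 0: H_y = (20×9.8 + 238) − T sin 51° = 434 − 185.07 = 248.93 N.
|H| = √(H_x² + H_y²) = √((149.87)² + (248.93)²) = 290.56 N.

|H| ≈ 291 N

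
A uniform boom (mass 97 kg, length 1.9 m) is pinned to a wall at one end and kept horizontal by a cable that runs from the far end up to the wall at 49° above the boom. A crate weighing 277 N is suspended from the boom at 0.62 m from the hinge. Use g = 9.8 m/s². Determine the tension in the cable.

T ≈ 750 N

Take torques about the hinge: T sin 49° · 1.9 = 97×9.8×0.95 + 277×0.62 = 1074.8 N·m.
So T = 1074.8 / (0.7547 × 1.9) = 749.55 N.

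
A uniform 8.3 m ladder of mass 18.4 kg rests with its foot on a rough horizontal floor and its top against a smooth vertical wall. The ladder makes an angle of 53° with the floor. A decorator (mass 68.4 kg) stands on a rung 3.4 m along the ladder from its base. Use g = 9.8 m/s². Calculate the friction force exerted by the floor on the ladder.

f ≈ 275 N

Torques about the foot: N_wall · 8.3 sin 53° = 18.4×9.8×4.15 cos 53° + 68.4×9.8×3.4 cos 53° → N_wall = 274.86 N.
ΣF_x = 0: f_floor = N_wall = 274.86 N.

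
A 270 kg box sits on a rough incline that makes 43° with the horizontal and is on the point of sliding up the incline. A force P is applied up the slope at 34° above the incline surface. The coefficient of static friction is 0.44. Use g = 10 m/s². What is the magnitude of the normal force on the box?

On the verge of sliding up the incline, friction equals μN and acts down the slope.
Perpendicular: N + P sin 34° = W cos 43° = 1975 N.
Along incline: P cos 34° = W sin 43° + μN  with W sin 43° = 1841 N.
Solving the pair for P and N: P = 2521 N, N = 565 N (and f = μN = 248.6 N).

N ≈ 565 N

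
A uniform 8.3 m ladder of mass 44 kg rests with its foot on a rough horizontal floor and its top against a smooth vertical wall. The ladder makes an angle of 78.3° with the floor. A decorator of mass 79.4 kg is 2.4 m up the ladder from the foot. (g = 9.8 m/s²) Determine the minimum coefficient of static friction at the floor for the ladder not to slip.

μ_min ≈ 0.0755

ΣF_y = 0: N_floor = 44×9.8 + 79.4×9.8 = 1209.3 N.
Torques about the foot: N_wall · 8.3 sin 78.3° = 44×9.8×4.15 cos 78.3° + 79.4×9.8×2.4 cos 78.3° → N_wall = 91.244 N.
ΣF_x = 0: f_floor = N_wall = 91.244 N.
μ_min = f_floor / N_floor = 91.244 / 1209.3 = 0.07545.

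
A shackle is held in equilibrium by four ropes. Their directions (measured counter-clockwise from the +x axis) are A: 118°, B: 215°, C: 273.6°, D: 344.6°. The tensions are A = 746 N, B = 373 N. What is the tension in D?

Resolve: ΣF_x = 746 cos 118° + 373 cos 215° + T_C cos 273.6° + T_D cos 344.6° = 0.
        ΣF_y = 746 sin 118° + 373 sin 215° + T_C sin 273.6° + T_D sin 344.6° = 0.
The known terms sum to (-655.8, 444.7) N, so 0.0628 T_C + 0.9641 T_D = 655.8 and -0.9980 T_C − 0.2656 T_D = -444.7.
Solving simultaneously: T_C = 269.3 N, T_D = 662.7 N.

T_D ≈ 663 N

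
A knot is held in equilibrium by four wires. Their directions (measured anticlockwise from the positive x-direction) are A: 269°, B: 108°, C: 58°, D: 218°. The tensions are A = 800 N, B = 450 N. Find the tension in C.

T_C ≈ 581 N

Resolve: ΣF_x = 800 cos 269° + 450 cos 108° + T_C cos 58° + T_D cos 218° = 0.
        ΣF_y = 800 sin 269° + 450 sin 108° + T_C sin 58° + T_D sin 218° = 0.
The known terms sum to (-153, -371.9) N, so 0.5299 T_C − 0.7880 T_D = 153 and 0.8480 T_C − 0.6157 T_D = 371.9.
Solving simultaneously: T_C = 581.4 N, T_D = 196.8 N.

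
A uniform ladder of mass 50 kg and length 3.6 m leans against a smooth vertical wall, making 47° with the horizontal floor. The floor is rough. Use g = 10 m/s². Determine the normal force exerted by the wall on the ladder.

N_wall ≈ 233 N

Torques about the foot: N_wall · 3.6 sin 47° = 50×10×1.8 cos 47° → N_wall = 233.13 N.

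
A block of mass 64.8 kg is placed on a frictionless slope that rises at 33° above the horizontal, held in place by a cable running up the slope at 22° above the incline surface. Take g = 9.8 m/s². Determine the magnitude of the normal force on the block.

N ≈ 393 N

Take axes along and perpendicular to the incline. Weight components: W sin 33° = 345.9 N down-slope, W cos 33° = 532.6 N into the surface.
Along incline: T cos 22° = W sin 33° → T = 373 N.
Perpendicular: N = W cos 33° − T sin 22° = 392.8 N.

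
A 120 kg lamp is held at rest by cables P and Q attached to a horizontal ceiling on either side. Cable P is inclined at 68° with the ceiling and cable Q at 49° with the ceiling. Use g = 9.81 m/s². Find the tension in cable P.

Weight W = 120 × 9.81 = 1177 N acts straight down.
Horizontal: T_P cos 68° = T_Q cos 49°  →  T_Q = 0.571 T_P.
Vertical: T_P sin 68° + T_Q sin 49° = 1177.
Substituting the horizontal relation into the vertical equation gives 1.358 T_P = 1177, so T_P = 866.8 N.

T_P ≈ 867 N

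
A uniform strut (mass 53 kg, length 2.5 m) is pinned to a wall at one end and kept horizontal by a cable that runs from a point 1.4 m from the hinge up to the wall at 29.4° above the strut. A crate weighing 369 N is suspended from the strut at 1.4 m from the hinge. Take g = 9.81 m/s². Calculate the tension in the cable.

T ≈ 1700 N

Take torques about the hinge: T sin 29.4° · 1.4 = 53×9.81×1.25 + 369×1.4 = 1166.5 N·m.
So T = 1166.5 / (0.4909 × 1.4) = 1697.3 N.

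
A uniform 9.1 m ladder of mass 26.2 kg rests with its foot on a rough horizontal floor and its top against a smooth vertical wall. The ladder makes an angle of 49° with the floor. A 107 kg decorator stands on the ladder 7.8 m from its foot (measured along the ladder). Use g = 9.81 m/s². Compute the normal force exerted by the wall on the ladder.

N_wall ≈ 894 N

Torques about the foot: N_wall · 9.1 sin 49° = 26.2×9.81×4.55 cos 49° + 107×9.81×7.8 cos 49° → N_wall = 893.83 N.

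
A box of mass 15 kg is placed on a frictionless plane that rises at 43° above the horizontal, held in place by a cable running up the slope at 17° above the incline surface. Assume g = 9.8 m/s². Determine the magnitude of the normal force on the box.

N ≈ 76.9 N

Take axes along and perpendicular to the incline. Weight components: W sin 43° = 100.3 N down-slope, W cos 43° = 107.5 N into the surface.
Along incline: T cos 17° = W sin 43° → T = 104.8 N.
Perpendicular: N = W cos 43° − T sin 17° = 76.86 N.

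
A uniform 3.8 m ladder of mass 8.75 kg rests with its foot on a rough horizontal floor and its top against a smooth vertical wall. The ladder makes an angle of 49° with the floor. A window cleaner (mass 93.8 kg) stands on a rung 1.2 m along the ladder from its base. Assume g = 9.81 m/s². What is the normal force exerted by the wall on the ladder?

Torques about the foot: N_wall · 3.8 sin 49° = 8.75×9.81×1.9 cos 49° + 93.8×9.81×1.2 cos 49° → N_wall = 289.91 N.

N_wall ≈ 290 N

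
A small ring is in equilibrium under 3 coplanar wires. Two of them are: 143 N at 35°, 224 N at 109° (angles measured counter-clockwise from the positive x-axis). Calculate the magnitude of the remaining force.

Sum the known components: ΣF_x = 44.21 N, ΣF_y = 293.8 N.
For equilibrium the remaining force must supply (−ΣF_x, −ΣF_y) = (-44.21, -293.8) N.
Magnitude = √((-44.21)² + (-293.8)²) = 297.1 N; direction = atan2(-293.8, -44.21) = 261.4°.

F ≈ 297 N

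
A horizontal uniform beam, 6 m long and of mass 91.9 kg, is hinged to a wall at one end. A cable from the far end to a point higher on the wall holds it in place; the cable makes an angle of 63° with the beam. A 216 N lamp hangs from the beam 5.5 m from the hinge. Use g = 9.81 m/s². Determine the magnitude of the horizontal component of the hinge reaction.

H_x ≈ 331 N

Take torques about the hinge: T sin 63° · 6 = 91.9×9.81×3 + 216×5.5 = 3892.6 N·m.
So T = 3892.6 / (0.8910 × 6) = 728.13 N.
ΣF_x = 0: H_x = T cos 63° = 330.56 N.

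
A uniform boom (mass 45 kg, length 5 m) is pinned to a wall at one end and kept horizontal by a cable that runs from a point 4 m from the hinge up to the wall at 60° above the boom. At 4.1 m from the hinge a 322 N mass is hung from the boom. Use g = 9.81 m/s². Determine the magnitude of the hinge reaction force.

Take torques about the hinge: T sin 60° · 4 = 45×9.81×2.5 + 322×4.1 = 2423.8 N·m.
So T = 2423.8 / (0.8660 × 4) = 699.7 N.
ΣF_x = 0: H_x = T cos 60° = 349.85 N.
ΣF_y = 0: H_y = (45×9.81 + 322) − T sin 60° = 763.45 − 605.96 = 157.49 N.
|H| = √(H_x² + H_y²) = √((349.85)² + (157.49)²) = 383.66 N.

|H| ≈ 384 N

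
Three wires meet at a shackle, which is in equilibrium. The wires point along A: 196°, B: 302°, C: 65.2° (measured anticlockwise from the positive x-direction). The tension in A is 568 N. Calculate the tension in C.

T_C ≈ 653 N

Resolve: ΣF_x = 568 cos 196° + T_B cos 302° + T_C cos 65.2° = 0.
        ΣF_y = 568 sin 196° + T_B sin 302° + T_C sin 65.2° = 0.
The known terms sum to (-546, -156.6) N, so 0.5299 T_B + 0.4195 T_C = 546 and -0.8480 T_B + 0.9078 T_C = 156.6.
Solving simultaneously: T_B = 513.9 N, T_C = 652.5 N.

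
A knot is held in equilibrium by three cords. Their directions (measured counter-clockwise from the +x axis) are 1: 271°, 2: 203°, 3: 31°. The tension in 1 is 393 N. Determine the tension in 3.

T_3 ≈ 2620 N

Resolve: ΣF_x = 393 cos 271° + T_2 cos 203° + T_3 cos 31° = 0.
        ΣF_y = 393 sin 271° + T_2 sin 203° + T_3 sin 31° = 0.
The known terms sum to (6.859, -392.9) N, so -0.9205 T_2 + 0.8572 T_3 = -6.859 and -0.3907 T_2 + 0.5150 T_3 = 392.9.
Solving simultaneously: T_2 = 2446 N, T_3 = 2618 N.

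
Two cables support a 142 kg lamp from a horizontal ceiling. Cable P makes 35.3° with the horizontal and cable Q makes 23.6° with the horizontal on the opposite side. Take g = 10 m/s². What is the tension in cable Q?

Weight W = 142 × 10 = 1420 N acts straight down.
Horizontal: T_P cos 35.3° = T_Q cos 23.6°  →  T_P = 1.123 T_Q.
Vertical: T_P sin 35.3° + T_Q sin 23.6° = 1420.
Substituting the horizontal relation into the vertical equation gives 1.049 T_Q = 1420, so T_Q = 1353 N.

T_Q ≈ 1350 N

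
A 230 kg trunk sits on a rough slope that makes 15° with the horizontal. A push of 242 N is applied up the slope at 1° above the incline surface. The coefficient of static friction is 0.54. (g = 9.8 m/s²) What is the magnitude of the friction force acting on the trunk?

f ≈ 341 N

Axes along / perpendicular to the incline. W sin 15° = 583.4 N down-slope; W cos 15° = 2177 N into the surface.
Perpendicular: N = W cos 15° − P sin 1° = 2177 − 4.223 = 2173 N.
Along incline: P cos 1° + f = W sin 15° (friction acts up-slope) → f = 583.4 − 242 = 341.4 N.
|f| = 341.4 N ≤ μN = 1173 N, so the trunk is indeed static.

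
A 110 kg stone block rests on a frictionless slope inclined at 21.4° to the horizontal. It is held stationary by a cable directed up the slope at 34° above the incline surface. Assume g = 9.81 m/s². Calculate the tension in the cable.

T ≈ 475 N

Take axes along and perpendicular to the incline. Weight components: W sin 21.4° = 393.7 N down-slope, W cos 21.4° = 1005 N into the surface.
Along incline: T cos 34° = W sin 21.4° → T = 474.9 N.
Perpendicular: N = W cos 21.4° − T sin 34° = 739.1 N.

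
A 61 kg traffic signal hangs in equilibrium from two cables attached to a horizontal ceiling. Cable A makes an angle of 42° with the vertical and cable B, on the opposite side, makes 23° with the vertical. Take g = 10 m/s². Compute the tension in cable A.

Angles from the horizontal: cable A is 90° − 42° = 48°, cable B is 90° − 23° = 67°.
Weight W = 61 × 10 = 610 N acts straight down.
Horizontal: T_A cos 48° = T_B cos 67°  →  T_B = 1.713 T_A.
Vertical: T_A sin 48° + T_B sin 67° = 610.
Substituting the horizontal relation into the vertical equation gives 2.32 T_A = 610, so T_A = 263 N.

T_A ≈ 263 N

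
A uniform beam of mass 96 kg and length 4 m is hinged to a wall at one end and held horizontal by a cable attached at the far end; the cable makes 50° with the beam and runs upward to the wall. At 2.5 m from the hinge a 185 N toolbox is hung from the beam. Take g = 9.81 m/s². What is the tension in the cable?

T ≈ 766 N

Take torques about the hinge: T sin 50° · 4 = 96×9.81×2 + 185×2.5 = 2346 N·m.
So T = 2346 / (0.7660 × 4) = 765.63 N.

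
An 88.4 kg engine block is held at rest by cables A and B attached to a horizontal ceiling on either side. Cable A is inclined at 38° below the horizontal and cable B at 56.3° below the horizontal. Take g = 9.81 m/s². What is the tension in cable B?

Weight W = 88.4 × 9.81 = 867.2 N acts straight down.
Horizontal: T_A cos 38° = T_B cos 56.3°  →  T_A = 0.7041 T_B.
Vertical: T_A sin 38° + T_B sin 56.3° = 867.2.
Substituting the horizontal relation into the vertical equation gives 1.265 T_B = 867.2, so T_B = 685.3 N.

T_B ≈ 685 N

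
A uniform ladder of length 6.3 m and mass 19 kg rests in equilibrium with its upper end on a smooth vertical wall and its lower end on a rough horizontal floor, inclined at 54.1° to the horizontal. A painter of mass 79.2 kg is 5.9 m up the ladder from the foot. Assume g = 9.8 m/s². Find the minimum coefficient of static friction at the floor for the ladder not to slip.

μ_min ≈ 0.617

ΣF_y = 0: N_floor = 19×9.8 + 79.2×9.8 = 962.36 N.
Torques about the foot: N_wall · 6.3 sin 54.1° = 19×9.8×3.15 cos 54.1° + 79.2×9.8×5.9 cos 54.1° → N_wall = 593.57 N.
ΣF_x = 0: f_floor = N_wall = 593.57 N.
μ_min = f_floor / N_floor = 593.57 / 962.36 = 0.6168.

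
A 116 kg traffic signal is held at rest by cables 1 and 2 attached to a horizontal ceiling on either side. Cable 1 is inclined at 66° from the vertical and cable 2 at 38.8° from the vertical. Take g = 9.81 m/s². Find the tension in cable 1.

Angles from the horizontal: cable 1 is 90° − 66° = 24°, cable 2 is 90° − 38.8° = 51.2°.
Weight W = 116 × 9.81 = 1138 N acts straight down.
Horizontal: T_1 cos 24° = T_2 cos 51.2°  →  T_2 = 1.458 T_1.
Vertical: T_1 sin 24° + T_2 sin 51.2° = 1138.
Substituting the horizontal relation into the vertical equation gives 1.543 T_1 = 1138, so T_1 = 737.5 N.

T_1 ≈ 738 N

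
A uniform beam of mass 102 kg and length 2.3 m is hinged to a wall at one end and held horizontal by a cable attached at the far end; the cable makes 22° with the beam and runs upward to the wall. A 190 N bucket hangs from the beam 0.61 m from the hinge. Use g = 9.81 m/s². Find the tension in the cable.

T ≈ 1470 N

Take torques about the hinge: T sin 22° · 2.3 = 102×9.81×1.15 + 190×0.61 = 1266.6 N·m.
So T = 1266.6 / (0.3746 × 2.3) = 1470.1 N.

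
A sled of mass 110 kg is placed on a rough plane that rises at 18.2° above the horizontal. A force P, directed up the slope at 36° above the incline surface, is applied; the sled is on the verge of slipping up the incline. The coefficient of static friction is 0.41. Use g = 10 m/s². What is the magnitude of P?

On the verge of sliding up the incline, friction equals μN and acts down the slope.
Perpendicular: N + P sin 36° = W cos 18.2° = 1045 N.
Along incline: P cos 36° = W sin 18.2° + μN  with W sin 18.2° = 343.6 N.
Solving the pair for P and N: P = 735.2 N, N = 612.8 N (and f = μN = 251.3 N).

P ≈ 735 N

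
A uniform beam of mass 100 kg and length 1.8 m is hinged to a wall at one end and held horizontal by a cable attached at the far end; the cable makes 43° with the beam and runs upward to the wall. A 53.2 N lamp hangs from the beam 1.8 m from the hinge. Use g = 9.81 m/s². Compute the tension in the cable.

Take torques about the hinge: T sin 43° · 1.8 = 100×9.81×0.9 + 53.2×1.8 = 978.66 N·m.
So T = 978.66 / (0.6820 × 1.8) = 797.22 N.

T ≈ 797 N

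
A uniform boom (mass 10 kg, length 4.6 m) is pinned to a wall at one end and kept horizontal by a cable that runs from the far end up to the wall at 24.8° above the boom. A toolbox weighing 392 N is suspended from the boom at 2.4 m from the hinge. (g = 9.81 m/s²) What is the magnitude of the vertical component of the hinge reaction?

Take torques about the hinge: T sin 24.8° · 4.6 = 10×9.81×2.3 + 392×2.4 = 1166.4 N·m.
So T = 1166.4 / (0.4195 × 4.6) = 604.53 N.
ΣF_y = 0: H_y = (10×9.81 + 392) − T sin 24.8° = 490.1 − 253.57 = 236.53 N.

|H_y| ≈ 237 N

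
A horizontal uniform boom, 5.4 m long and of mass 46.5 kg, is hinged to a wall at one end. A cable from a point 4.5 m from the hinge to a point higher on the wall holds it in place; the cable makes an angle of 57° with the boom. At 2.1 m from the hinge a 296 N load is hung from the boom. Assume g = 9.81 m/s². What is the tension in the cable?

Take torques about the hinge: T sin 57° · 4.5 = 46.5×9.81×2.7 + 296×2.1 = 1853.2 N·m.
So T = 1853.2 / (0.8387 × 4.5) = 491.05 N.

T ≈ 491 N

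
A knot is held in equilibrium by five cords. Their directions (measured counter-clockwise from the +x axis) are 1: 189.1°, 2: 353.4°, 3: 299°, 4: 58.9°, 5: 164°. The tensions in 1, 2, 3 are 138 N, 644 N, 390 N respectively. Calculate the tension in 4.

T_4 ≈ 237 N

Resolve: ΣF_x = 138 cos 189.1° + 644 cos 353.4° + 390 cos 299° + T_4 cos 58.9° + T_5 cos 164° = 0.
        ΣF_y = 138 sin 189.1° + 644 sin 353.4° + 390 sin 299° + T_4 sin 58.9° + T_5 sin 164° = 0.
The known terms sum to (692.5, -436.9) N, so 0.5165 T_4 − 0.9613 T_5 = -692.5 and 0.8563 T_4 + 0.2756 T_5 = 436.9.
Solving simultaneously: T_4 = 237.3 N, T_5 = 848 N.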